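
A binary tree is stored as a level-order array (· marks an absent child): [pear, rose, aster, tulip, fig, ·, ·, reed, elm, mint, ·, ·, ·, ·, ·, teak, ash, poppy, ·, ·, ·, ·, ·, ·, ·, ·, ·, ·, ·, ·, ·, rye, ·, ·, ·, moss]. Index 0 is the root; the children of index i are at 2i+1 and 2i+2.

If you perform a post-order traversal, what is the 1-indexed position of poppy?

Post-order visits the left subtree, then the right subtree, then the node.
At pear: go left to rose.
  At rose: go left to tulip.
    At tulip: go left to reed.
      At reed: go left to teak.
        At teak: go left to rye.
          rye is a leaf — visit rye.
        At teak: no right child.
        Visit teak.
      At reed: go right to ash.
        ash is a leaf — visit ash.
      Visit reed.
    At tulip: go right to elm.
      At elm: go left to poppy.
        At poppy: go left to moss.
          moss is a leaf — visit moss.
        At poppy: no right child.
        Visit poppy.
      At elm: no right child.
      Visit elm.
    Visit tulip.
  At rose: go right to fig.
    At fig: go left to mint.
      mint is a leaf — visit mint.
    At fig: no right child.
    Visit fig.
  Visit rose.
At pear: go right to aster.
  aster is a leaf — visit aster.
Visit pear.
Full post-order sequence: rye, teak, ash, reed, moss, poppy, elm, tulip, mint, fig, rose, aster, pear.

6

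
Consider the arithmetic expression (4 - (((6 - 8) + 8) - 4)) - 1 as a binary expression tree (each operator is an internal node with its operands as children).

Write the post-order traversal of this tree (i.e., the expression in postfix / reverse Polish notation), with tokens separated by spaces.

Post-order on an expression tree gives postfix notation: for each operator, emit left operand, right operand, then the operator.

4 6 8 - 8 + 4 - - 1 -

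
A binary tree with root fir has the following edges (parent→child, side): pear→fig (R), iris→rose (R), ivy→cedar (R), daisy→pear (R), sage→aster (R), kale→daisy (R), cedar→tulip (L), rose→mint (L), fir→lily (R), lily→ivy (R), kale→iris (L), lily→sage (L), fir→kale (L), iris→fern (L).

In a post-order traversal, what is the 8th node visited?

Post-order visits the left subtree, then the right subtree, then the node.
At fir: go left to kale.
  At kale: go left to iris.
    At iris: go left to fern.
      fern is a leaf — visit fern.
    At iris: go right to rose.
      At rose: go left to mint.
        mint is a leaf — visit mint.
      At rose: no right child.
      Visit rose.
    Visit iris.
  At kale: go right to daisy.
    At daisy: no left child.
    At daisy: go right to pear.
      At pear: no left child.
      At pear: go right to fig.
        fig is a leaf — visit fig.
      Visit pear.
    Visit daisy.
  Visit kale.
At fir: go right to lily.
  At lily: go left to sage.
    At sage: no left child.
    At sage: go right to aster.
      aster is a leaf — visit aster.
    Visit sage.
  At lily: go right to ivy.
    At ivy: no left child.
    At ivy: go right to cedar.
      At cedar: go left to tulip.
        tulip is a leaf — visit tulip.
      At cedar: no right child.
      Visit cedar.
    Visit ivy.
  Visit lily.
Visit fir.
Full post-order sequence: fern, mint, rose, iris, fig, pear, daisy, kale, aster, sage, tulip, cedar, ivy, lily, fir.

kale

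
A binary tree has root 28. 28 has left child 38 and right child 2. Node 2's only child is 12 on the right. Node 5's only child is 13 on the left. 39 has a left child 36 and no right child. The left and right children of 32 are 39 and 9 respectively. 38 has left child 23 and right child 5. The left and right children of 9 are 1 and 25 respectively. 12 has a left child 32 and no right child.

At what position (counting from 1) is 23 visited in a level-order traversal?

4

Level-order visits nodes level by level from the root, left to right within each level.
Level 0: 28
Level 1: 38, 2
Level 2: 23, 5, 12
Level 3: 13, 32
Level 4: 39, 9
Level 5: 36, 1, 25
Full level-order sequence: 28, 38, 2, 23, 5, 12, 13, 32, 39, 9, 36, 1, 25.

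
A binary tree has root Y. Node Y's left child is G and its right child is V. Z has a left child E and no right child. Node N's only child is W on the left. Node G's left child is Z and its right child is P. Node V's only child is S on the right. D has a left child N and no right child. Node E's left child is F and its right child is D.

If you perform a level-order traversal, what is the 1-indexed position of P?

Level-order visits nodes level by level from the root, left to right within each level.
Level 0: Y
Level 1: G, V
Level 2: Z, P, S
Level 3: E
Level 4: F, D
Level 5: N
Level 6: W
Full level-order sequence: Y, G, V, Z, P, S, E, F, D, N, W.

5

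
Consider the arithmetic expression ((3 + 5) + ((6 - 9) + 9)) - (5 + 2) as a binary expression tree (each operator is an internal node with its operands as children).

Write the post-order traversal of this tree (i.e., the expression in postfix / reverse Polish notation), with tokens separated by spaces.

3 5 + 6 9 - 9 + + 5 2 + -

Post-order on an expression tree gives postfix notation: for each operator, emit left operand, right operand, then the operator.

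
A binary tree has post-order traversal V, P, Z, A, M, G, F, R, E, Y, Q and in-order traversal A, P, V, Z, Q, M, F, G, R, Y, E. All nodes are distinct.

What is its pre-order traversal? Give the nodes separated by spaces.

The last element of post-order is the root; it splits in-order into left and right subtrees.
Root Q: left subtree has 4 nodes {A, P, V, Z}, right has 6 {M, F, G, R, Y, E}.
  Root A: left subtree has 0 nodes { }, right has 3 {P, V, Z}.
    Root Z: left subtree has 2 nodes {P, V}, right has 0 { }.
      Root P: left subtree has 0 nodes { }, right has 1 {V}.
  Root Y: left subtree has 4 nodes {M, F, G, R}, right has 1 {E}.
    Root R: left subtree has 3 nodes {M, F, G}, right has 0 { }.
      Root F: left subtree has 1 node {M}, right has 1 {G}.

Q A Z P V Y R F M G E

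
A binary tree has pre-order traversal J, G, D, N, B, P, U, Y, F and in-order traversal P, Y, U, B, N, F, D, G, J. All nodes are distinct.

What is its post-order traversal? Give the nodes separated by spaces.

The first element of pre-order is the root; it splits in-order into left and right subtrees.
Root J: left subtree has 8 nodes {P, Y, U, B, N, F, D, G}, right has 0 { }.
  Root G: left subtree has 7 nodes {P, Y, U, B, N, F, D}, right has 0 { }.
    Root D: left subtree has 6 nodes {P, Y, U, B, N, F}, right has 0 { }.
      Root N: left subtree has 4 nodes {P, Y, U, B}, right has 1 {F}.
        Root B: left subtree has 3 nodes {P, Y, U}, right has 0 { }.
          Root P: left subtree has 0 nodes { }, right has 2 {Y, U}.
            Root U: left subtree has 1 node {Y}, right has 0 { }.

Y U P B F N D G J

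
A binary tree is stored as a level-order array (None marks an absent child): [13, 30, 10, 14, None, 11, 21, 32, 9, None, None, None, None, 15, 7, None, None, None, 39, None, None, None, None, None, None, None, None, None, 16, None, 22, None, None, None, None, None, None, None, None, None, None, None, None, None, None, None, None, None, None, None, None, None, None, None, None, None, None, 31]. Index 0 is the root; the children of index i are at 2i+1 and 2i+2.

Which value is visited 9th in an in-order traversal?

15

In-order visits the left subtree, then the node, then the right subtree.
At 13: go left to 30.
  At 30: go left to 14.
    At 14: go left to 32.
      32 is a leaf — visit 32.
    Visit 14.
    At 14: go right to 9.
      At 9: no left child.
      Visit 9.
      At 9: go right to 39.
        39 is a leaf — visit 39.
  Visit 30.
  At 30: no right child.
Visit 13.
At 13: go right to 10.
  At 10: go left to 11.
    11 is a leaf — visit 11.
  Visit 10.
  At 10: go right to 21.
    At 21: go left to 15.
      At 15: no left child.
      Visit 15.
      At 15: go right to 16.
        At 16: go left to 31.
          31 is a leaf — visit 31.
        Visit 16.
        At 16: no right child.
    Visit 21.
    At 21: go right to 7.
      At 7: no left child.
      Visit 7.
      At 7: go right to 22.
        22 is a leaf — visit 22.
Full in-order sequence: 32, 14, 9, 39, 30, 13, 11, 10, 15, 31, 16, 21, 7, 22.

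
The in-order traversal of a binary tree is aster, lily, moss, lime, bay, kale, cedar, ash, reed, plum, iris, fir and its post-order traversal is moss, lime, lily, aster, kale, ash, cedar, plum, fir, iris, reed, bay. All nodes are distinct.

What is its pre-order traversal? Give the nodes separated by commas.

The last element of post-order is the root; it splits in-order into left and right subtrees.
Root bay: left subtree has 4 nodes {aster, lily, moss, lime}, right has 7 {kale, cedar, ash, reed, plum, iris, fir}.
  Root aster: left subtree has 0 nodes { }, right has 3 {lily, moss, lime}.
    Root lily: left subtree has 0 nodes { }, right has 2 {moss, lime}.
      Root lime: left subtree has 1 node {moss}, right has 0 { }.
  Root reed: left subtree has 3 nodes {kale, cedar, ash}, right has 3 {plum, iris, fir}.
    Root cedar: left subtree has 1 node {kale}, right has 1 {ash}.
    Root iris: left subtree has 1 node {plum}, right has 1 {fir}.

bay, aster, lily, lime, moss, reed, cedar, kale, ash, iris, plum, fir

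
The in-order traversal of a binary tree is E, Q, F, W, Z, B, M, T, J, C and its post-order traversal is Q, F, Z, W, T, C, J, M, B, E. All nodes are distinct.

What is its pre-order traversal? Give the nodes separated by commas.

The last element of post-order is the root; it splits in-order into left and right subtrees.
Root E: left subtree has 0 nodes { }, right has 9 {Q, F, W, Z, B, M, T, J, C}.
  Root B: left subtree has 4 nodes {Q, F, W, Z}, right has 4 {M, T, J, C}.
    Root W: left subtree has 2 nodes {Q, F}, right has 1 {Z}.
      Root F: left subtree has 1 node {Q}, right has 0 { }.
    Root M: left subtree has 0 nodes { }, right has 3 {T, J, C}.
      Root J: left subtree has 1 node {T}, right has 1 {C}.

E, B, W, F, Q, Z, M, J, T, C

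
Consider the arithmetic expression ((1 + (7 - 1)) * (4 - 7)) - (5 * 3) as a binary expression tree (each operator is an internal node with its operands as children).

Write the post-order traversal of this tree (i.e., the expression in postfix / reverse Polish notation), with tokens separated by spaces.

1 7 1 - + 4 7 - * 5 3 * -

Post-order on an expression tree gives postfix notation: for each operator, emit left operand, right operand, then the operator.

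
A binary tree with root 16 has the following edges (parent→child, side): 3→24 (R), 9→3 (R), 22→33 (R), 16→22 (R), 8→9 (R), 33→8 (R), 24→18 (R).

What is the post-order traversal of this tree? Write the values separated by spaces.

Post-order visits the left subtree, then the right subtree, then the node.
At 16: no left child.
At 16: go right to 22.
  At 22: no left child.
  At 22: go right to 33.
    At 33: no left child.
    At 33: go right to 8.
      At 8: no left child.
      At 8: go right to 9.
        At 9: no left child.
        At 9: go right to 3.
          At 3: no left child.
          At 3: go right to 24.
            At 24: no left child.
            At 24: go right to 18.
              18 is a leaf — visit 18.
            Visit 24.
          Visit 3.
        Visit 9.
      Visit 8.
    Visit 33.
  Visit 22.
Visit 16.

18 24 3 9 8 33 22 16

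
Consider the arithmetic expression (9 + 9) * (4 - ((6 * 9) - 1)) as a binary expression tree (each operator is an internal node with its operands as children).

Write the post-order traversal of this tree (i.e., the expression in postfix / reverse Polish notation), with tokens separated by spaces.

Post-order on an expression tree gives postfix notation: for each operator, emit left operand, right operand, then the operator.

9 9 + 4 6 9 * 1 - - *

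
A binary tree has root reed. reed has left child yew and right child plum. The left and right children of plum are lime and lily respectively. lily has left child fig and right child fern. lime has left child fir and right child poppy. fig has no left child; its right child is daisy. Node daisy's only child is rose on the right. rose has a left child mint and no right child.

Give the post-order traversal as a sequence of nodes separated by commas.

Post-order visits the left subtree, then the right subtree, then the node.
At reed: go left to yew.
  yew is a leaf — visit yew.
At reed: go right to plum.
  At plum: go left to lime.
    At lime: go left to fir.
      fir is a leaf — visit fir.
    At lime: go right to poppy.
      poppy is a leaf — visit poppy.
    Visit lime.
  At plum: go right to lily.
    At lily: go left to fig.
      At fig: no left child.
      At fig: go right to daisy.
        At daisy: no left child.
        At daisy: go right to rose.
          At rose: go left to mint.
            mint is a leaf — visit mint.
          At rose: no right child.
          Visit rose.
        Visit daisy.
      Visit fig.
    At lily: go right to fern.
      fern is a leaf — visit fern.
    Visit lily.
  Visit plum.
Visit reed.

yew, fir, poppy, lime, mint, rose, daisy, fig, fern, lily, plum, reed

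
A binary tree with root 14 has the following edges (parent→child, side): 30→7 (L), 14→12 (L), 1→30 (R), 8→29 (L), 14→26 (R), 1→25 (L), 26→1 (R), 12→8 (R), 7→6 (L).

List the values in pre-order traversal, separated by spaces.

Pre-order visits the node, then its left subtree, then its right subtree.
Visit 14.
At 14: go left to 12.
  Visit 12.
  At 12: no left child.
  At 12: go right to 8.
    Visit 8.
    At 8: go left to 29.
      29 is a leaf — visit 29.
    At 8: no right child.
At 14: go right to 26.
  Visit 26.
  At 26: no left child.
  At 26: go right to 1.
    Visit 1.
    At 1: go left to 25.
      25 is a leaf — visit 25.
    At 1: go right to 30.
      Visit 30.
      At 30: go left to 7.
        Visit 7.
        At 7: go left to 6.
          6 is a leaf — visit 6.
        At 7: no right child.
      At 30: no right child.

14 12 8 29 26 1 25 30 7 6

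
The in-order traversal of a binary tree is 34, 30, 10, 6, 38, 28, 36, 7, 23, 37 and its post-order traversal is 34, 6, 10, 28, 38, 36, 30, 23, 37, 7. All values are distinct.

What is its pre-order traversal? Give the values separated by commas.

The last element of post-order is the root; it splits in-order into left and right subtrees.
Root 7: left subtree has 7 nodes {34, 30, 10, 6, 38, 28, 36}, right has 2 {23, 37}.
  Root 30: left subtree has 1 node {34}, right has 5 {10, 6, 38, 28, 36}.
    Root 36: left subtree has 4 nodes {10, 6, 38, 28}, right has 0 { }.
      Root 38: left subtree has 2 nodes {10, 6}, right has 1 {28}.
        Root 10: left subtree has 0 nodes { }, right has 1 {6}.
  Root 37: left subtree has 1 node {23}, right has 0 { }.

7, 30, 34, 36, 38, 10, 6, 28, 37, 23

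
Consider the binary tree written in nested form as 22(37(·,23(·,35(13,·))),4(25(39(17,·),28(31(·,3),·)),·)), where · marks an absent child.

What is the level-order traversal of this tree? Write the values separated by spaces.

Level-order visits nodes level by level from the root, left to right within each level.
Level 0: 22
Level 1: 37, 4
Level 2: 23, 25
Level 3: 35, 39, 28
Level 4: 13, 17, 31
Level 5: 3

22 37 4 23 25 35 39 28 13 17 31 3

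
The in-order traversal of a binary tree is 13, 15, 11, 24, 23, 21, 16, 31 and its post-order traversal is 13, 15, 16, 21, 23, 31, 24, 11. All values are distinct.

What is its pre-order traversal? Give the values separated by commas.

The last element of post-order is the root; it splits in-order into left and right subtrees.
Root 11: left subtree has 2 nodes {13, 15}, right has 5 {24, 23, 21, 16, 31}.
  Root 15: left subtree has 1 node {13}, right has 0 { }.
  Root 24: left subtree has 0 nodes { }, right has 4 {23, 21, 16, 31}.
    Root 31: left subtree has 3 nodes {23, 21, 16}, right has 0 { }.
      Root 23: left subtree has 0 nodes { }, right has 2 {21, 16}.
        Root 21: left subtree has 0 nodes { }, right has 1 {16}.

11, 15, 13, 24, 31, 23, 21, 16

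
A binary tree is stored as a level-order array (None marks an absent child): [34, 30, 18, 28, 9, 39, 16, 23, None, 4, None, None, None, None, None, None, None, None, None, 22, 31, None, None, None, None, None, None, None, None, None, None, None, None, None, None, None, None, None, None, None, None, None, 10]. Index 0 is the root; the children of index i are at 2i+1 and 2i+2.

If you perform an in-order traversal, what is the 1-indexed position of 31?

6

In-order visits the left subtree, then the node, then the right subtree.
At 34: go left to 30.
  At 30: go left to 28.
    At 28: go left to 23.
      23 is a leaf — visit 23.
    Visit 28.
    At 28: no right child.
  Visit 30.
  At 30: go right to 9.
    At 9: go left to 4.
      At 4: go left to 22.
        22 is a leaf — visit 22.
      Visit 4.
      At 4: go right to 31.
        At 31: no left child.
        Visit 31.
        At 31: go right to 10.
          10 is a leaf — visit 10.
    Visit 9.
    At 9: no right child.
Visit 34.
At 34: go right to 18.
  At 18: go left to 39.
    39 is a leaf — visit 39.
  Visit 18.
  At 18: go right to 16.
    16 is a leaf — visit 16.
Full in-order sequence: 23, 28, 30, 22, 4, 31, 10, 9, 34, 39, 18, 16.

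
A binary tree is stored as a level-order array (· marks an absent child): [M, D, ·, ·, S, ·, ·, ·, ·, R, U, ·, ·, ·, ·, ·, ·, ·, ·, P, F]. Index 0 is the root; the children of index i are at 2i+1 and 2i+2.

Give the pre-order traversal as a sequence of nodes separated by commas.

Pre-order visits the node, then its left subtree, then its right subtree.
Visit M.
At M: go left to D.
  Visit D.
  At D: no left child.
  At D: go right to S.
    Visit S.
    At S: go left to R.
      Visit R.
      At R: go left to P.
        P is a leaf — visit P.
      At R: go right to F.
        F is a leaf — visit F.
    At S: go right to U.
      U is a leaf — visit U.
At M: no right child.

M, D, S, R, P, F, U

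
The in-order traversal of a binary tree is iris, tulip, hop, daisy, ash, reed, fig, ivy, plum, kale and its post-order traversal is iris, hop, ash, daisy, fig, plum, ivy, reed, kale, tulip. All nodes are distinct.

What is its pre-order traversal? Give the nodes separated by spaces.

tulip iris kale reed daisy hop ash ivy fig plum

The last element of post-order is the root; it splits in-order into left and right subtrees.
Root tulip: left subtree has 1 node {iris}, right has 8 {hop, daisy, ash, reed, fig, ivy, plum, kale}.
  Root kale: left subtree has 7 nodes {hop, daisy, ash, reed, fig, ivy, plum}, right has 0 { }.
    Root reed: left subtree has 3 nodes {hop, daisy, ash}, right has 3 {fig, ivy, plum}.
      Root daisy: left subtree has 1 node {hop}, right has 1 {ash}.
      Root ivy: left subtree has 1 node {fig}, right has 1 {plum}.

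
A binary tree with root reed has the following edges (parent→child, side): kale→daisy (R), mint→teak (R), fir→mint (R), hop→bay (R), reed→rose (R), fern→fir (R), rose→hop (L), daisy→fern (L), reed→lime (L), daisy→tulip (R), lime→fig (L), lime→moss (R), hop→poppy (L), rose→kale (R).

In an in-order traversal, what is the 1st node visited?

fig

In-order visits the left subtree, then the node, then the right subtree.
At reed: go left to lime.
  At lime: go left to fig.
    fig is a leaf — visit fig.
  Visit lime.
  At lime: go right to moss.
    moss is a leaf — visit moss.
Visit reed.
At reed: go right to rose.
  At rose: go left to hop.
    At hop: go left to poppy.
      poppy is a leaf — visit poppy.
    Visit hop.
    At hop: go right to bay.
      bay is a leaf — visit bay.
  Visit rose.
  At rose: go right to kale.
    At kale: no left child.
    Visit kale.
    At kale: go right to daisy.
      At daisy: go left to fern.
        At fern: no left child.
        Visit fern.
        At fern: go right to fir.
          At fir: no left child.
          Visit fir.
          At fir: go right to mint.
            At mint: no left child.
            Visit mint.
            At mint: go right to teak.
              teak is a leaf — visit teak.
      Visit daisy.
      At daisy: go right to tulip.
        tulip is a leaf — visit tulip.
Full in-order sequence: fig, lime, moss, reed, poppy, hop, bay, rose, kale, fern, fir, mint, teak, daisy, tulip.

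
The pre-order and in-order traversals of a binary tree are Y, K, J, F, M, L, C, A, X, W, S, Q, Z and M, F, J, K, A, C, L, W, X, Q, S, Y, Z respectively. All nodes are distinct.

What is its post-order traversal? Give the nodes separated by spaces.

M F J A C W Q S X L K Z Y

The first element of pre-order is the root; it splits in-order into left and right subtrees.
Root Y: left subtree has 11 nodes {M, F, J, K, A, C, L, W, X, Q, S}, right has 1 {Z}.
  Root K: left subtree has 3 nodes {M, F, J}, right has 7 {A, C, L, W, X, Q, S}.
    Root J: left subtree has 2 nodes {M, F}, right has 0 { }.
      Root F: left subtree has 1 node {M}, right has 0 { }.
    Root L: left subtree has 2 nodes {A, C}, right has 4 {W, X, Q, S}.
      Root C: left subtree has 1 node {A}, right has 0 { }.
      Root X: left subtree has 1 node {W}, right has 2 {Q, S}.
        Root S: left subtree has 1 node {Q}, right has 0 { }.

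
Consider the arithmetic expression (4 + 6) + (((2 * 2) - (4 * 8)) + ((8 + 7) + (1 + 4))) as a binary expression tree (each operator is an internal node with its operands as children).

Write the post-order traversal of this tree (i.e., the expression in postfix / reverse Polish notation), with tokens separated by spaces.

Post-order on an expression tree gives postfix notation: for each operator, emit left operand, right operand, then the operator.

4 6 + 2 2 * 4 8 * - 8 7 + 1 4 + + + +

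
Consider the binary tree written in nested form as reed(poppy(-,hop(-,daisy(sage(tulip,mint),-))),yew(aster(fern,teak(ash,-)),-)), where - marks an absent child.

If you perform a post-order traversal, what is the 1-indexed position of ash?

8

Post-order visits the left subtree, then the right subtree, then the node.
At reed: go left to poppy.
  At poppy: no left child.
  At poppy: go right to hop.
    At hop: no left child.
    At hop: go right to daisy.
      At daisy: go left to sage.
        At sage: go left to tulip.
          tulip is a leaf — visit tulip.
        At sage: go right to mint.
          mint is a leaf — visit mint.
        Visit sage.
      At daisy: no right child.
      Visit daisy.
    Visit hop.
  Visit poppy.
At reed: go right to yew.
  At yew: go left to aster.
    At aster: go left to fern.
      fern is a leaf — visit fern.
    At aster: go right to teak.
      At teak: go left to ash.
        ash is a leaf — visit ash.
      At teak: no right child.
      Visit teak.
    Visit aster.
  At yew: no right child.
  Visit yew.
Visit reed.
Full post-order sequence: tulip, mint, sage, daisy, hop, poppy, fern, ash, teak, aster, yew, reed.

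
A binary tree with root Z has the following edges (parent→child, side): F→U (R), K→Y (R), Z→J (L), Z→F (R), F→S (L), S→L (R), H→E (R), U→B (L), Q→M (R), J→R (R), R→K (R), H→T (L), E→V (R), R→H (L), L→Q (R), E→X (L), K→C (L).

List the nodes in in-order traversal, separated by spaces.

In-order visits the left subtree, then the node, then the right subtree.
At Z: go left to J.
  At J: no left child.
  Visit J.
  At J: go right to R.
    At R: go left to H.
      At H: go left to T.
        T is a leaf — visit T.
      Visit H.
      At H: go right to E.
        At E: go left to X.
          X is a leaf — visit X.
        Visit E.
        At E: go right to V.
          V is a leaf — visit V.
    Visit R.
    At R: go right to K.
      At K: go left to C.
        C is a leaf — visit C.
      Visit K.
      At K: go right to Y.
        Y is a leaf — visit Y.
Visit Z.
At Z: go right to F.
  At F: go left to S.
    At S: no left child.
    Visit S.
    At S: go right to L.
      At L: no left child.
      Visit L.
      At L: go right to Q.
        At Q: no left child.
        Visit Q.
        At Q: go right to M.
          M is a leaf — visit M.
  Visit F.
  At F: go right to U.
    At U: go left to B.
      B is a leaf — visit B.
    Visit U.
    At U: no right child.

J T H X E V R C K Y Z S L Q M F B U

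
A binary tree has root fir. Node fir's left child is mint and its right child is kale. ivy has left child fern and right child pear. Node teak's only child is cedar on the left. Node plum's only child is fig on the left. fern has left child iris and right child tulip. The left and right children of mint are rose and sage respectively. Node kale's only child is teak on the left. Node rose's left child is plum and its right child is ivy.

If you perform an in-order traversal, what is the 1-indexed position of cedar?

12

In-order visits the left subtree, then the node, then the right subtree.
At fir: go left to mint.
  At mint: go left to rose.
    At rose: go left to plum.
      At plum: go left to fig.
        fig is a leaf — visit fig.
      Visit plum.
      At plum: no right child.
    Visit rose.
    At rose: go right to ivy.
      At ivy: go left to fern.
        At fern: go left to iris.
          iris is a leaf — visit iris.
        Visit fern.
        At fern: go right to tulip.
          tulip is a leaf — visit tulip.
      Visit ivy.
      At ivy: go right to pear.
        pear is a leaf — visit pear.
  Visit mint.
  At mint: go right to sage.
    sage is a leaf — visit sage.
Visit fir.
At fir: go right to kale.
  At kale: go left to teak.
    At teak: go left to cedar.
      cedar is a leaf — visit cedar.
    Visit teak.
    At teak: no right child.
  Visit kale.
  At kale: no right child.
Full in-order sequence: fig, plum, rose, iris, fern, tulip, ivy, pear, mint, sage, fir, cedar, teak, kale.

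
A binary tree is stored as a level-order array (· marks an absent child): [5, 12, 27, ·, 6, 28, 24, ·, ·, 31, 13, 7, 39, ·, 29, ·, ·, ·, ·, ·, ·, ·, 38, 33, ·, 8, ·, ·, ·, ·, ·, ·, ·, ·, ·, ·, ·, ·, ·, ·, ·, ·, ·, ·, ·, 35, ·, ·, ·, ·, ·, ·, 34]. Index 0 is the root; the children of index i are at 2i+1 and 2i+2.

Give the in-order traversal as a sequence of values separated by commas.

In-order visits the left subtree, then the node, then the right subtree.
At 5: go left to 12.
  At 12: no left child.
  Visit 12.
  At 12: go right to 6.
    At 6: go left to 31.
      31 is a leaf — visit 31.
    Visit 6.
    At 6: go right to 13.
      At 13: no left child.
      Visit 13.
      At 13: go right to 38.
        At 38: go left to 35.
          35 is a leaf — visit 35.
        Visit 38.
        At 38: no right child.
Visit 5.
At 5: go right to 27.
  At 27: go left to 28.
    At 28: go left to 7.
      At 7: go left to 33.
        33 is a leaf — visit 33.
      Visit 7.
      At 7: no right child.
    Visit 28.
    At 28: go right to 39.
      At 39: go left to 8.
        At 8: no left child.
        Visit 8.
        At 8: go right to 34.
          34 is a leaf — visit 34.
      Visit 39.
      At 39: no right child.
  Visit 27.
  At 27: go right to 24.
    At 24: no left child.
    Visit 24.
    At 24: go right to 29.
      29 is a leaf — visit 29.

12, 31, 6, 13, 35, 38, 5, 33, 7, 28, 8, 34, 39, 27, 24, 29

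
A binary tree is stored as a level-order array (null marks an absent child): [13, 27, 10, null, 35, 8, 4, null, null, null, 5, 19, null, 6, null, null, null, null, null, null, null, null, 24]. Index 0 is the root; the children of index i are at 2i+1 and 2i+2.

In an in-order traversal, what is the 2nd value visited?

In-order visits the left subtree, then the node, then the right subtree.
At 13: go left to 27.
  At 27: no left child.
  Visit 27.
  At 27: go right to 35.
    At 35: no left child.
    Visit 35.
    At 35: go right to 5.
      At 5: no left child.
      Visit 5.
      At 5: go right to 24.
        24 is a leaf — visit 24.
Visit 13.
At 13: go right to 10.
  At 10: go left to 8.
    At 8: go left to 19.
      19 is a leaf — visit 19.
    Visit 8.
    At 8: no right child.
  Visit 10.
  At 10: go right to 4.
    At 4: go left to 6.
      6 is a leaf — visit 6.
    Visit 4.
    At 4: no right child.
Full in-order sequence: 27, 35, 5, 24, 13, 19, 8, 10, 6, 4.

35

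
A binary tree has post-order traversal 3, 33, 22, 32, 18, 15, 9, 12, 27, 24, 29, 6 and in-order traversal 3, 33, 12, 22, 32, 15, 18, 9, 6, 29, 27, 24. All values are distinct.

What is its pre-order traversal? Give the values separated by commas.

6, 12, 33, 3, 9, 15, 32, 22, 18, 29, 24, 27

The last element of post-order is the root; it splits in-order into left and right subtrees.
Root 6: left subtree has 8 nodes {3, 33, 12, 22, 32, 15, 18, 9}, right has 3 {29, 27, 24}.
  Root 12: left subtree has 2 nodes {3, 33}, right has 5 {22, 32, 15, 18, 9}.
    Root 33: left subtree has 1 node {3}, right has 0 { }.
    Root 9: left subtree has 4 nodes {22, 32, 15, 18}, right has 0 { }.
      Root 15: left subtree has 2 nodes {22, 32}, right has 1 {18}.
        Root 32: left subtree has 1 node {22}, right has 0 { }.
  Root 29: left subtree has 0 nodes { }, right has 2 {27, 24}.
    Root 24: left subtree has 1 node {27}, right has 0 { }.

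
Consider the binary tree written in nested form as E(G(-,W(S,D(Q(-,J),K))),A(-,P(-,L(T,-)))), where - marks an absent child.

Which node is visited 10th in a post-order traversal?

P

Post-order visits the left subtree, then the right subtree, then the node.
At E: go left to G.
  At G: no left child.
  At G: go right to W.
    At W: go left to S.
      S is a leaf — visit S.
    At W: go right to D.
      At D: go left to Q.
        At Q: no left child.
        At Q: go right to J.
          J is a leaf — visit J.
        Visit Q.
      At D: go right to K.
        K is a leaf — visit K.
      Visit D.
    Visit W.
  Visit G.
At E: go right to A.
  At A: no left child.
  At A: go right to P.
    At P: no left child.
    At P: go right to L.
      At L: go left to T.
        T is a leaf — visit T.
      At L: no right child.
      Visit L.
    Visit P.
  Visit A.
Visit E.
Full post-order sequence: S, J, Q, K, D, W, G, T, L, P, A, E.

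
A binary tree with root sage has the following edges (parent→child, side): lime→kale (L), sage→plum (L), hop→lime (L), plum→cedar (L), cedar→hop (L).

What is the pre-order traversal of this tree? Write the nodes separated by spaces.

sage plum cedar hop lime kale

Pre-order visits the node, then its left subtree, then its right subtree.
Visit sage.
At sage: go left to plum.
  Visit plum.
  At plum: go left to cedar.
    Visit cedar.
    At cedar: go left to hop.
      Visit hop.
      At hop: go left to lime.
        Visit lime.
        At lime: go left to kale.
          kale is a leaf — visit kale.
        At lime: no right child.
      At hop: no right child.
    At cedar: no right child.
  At plum: no right child.
At sage: no right child.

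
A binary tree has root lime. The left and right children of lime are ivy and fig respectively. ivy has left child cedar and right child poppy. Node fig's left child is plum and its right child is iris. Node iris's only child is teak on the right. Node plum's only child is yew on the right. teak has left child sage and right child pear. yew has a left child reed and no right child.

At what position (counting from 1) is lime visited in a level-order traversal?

Level-order visits nodes level by level from the root, left to right within each level.
Level 0: lime
Level 1: ivy, fig
Level 2: cedar, poppy, plum, iris
Level 3: yew, teak
Level 4: reed, sage, pear
Full level-order sequence: lime, ivy, fig, cedar, poppy, plum, iris, yew, teak, reed, sage, pear.

1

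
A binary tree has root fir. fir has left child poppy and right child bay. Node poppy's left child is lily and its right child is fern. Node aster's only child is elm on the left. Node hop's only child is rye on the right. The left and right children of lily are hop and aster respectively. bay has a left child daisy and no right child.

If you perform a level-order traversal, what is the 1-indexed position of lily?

Level-order visits nodes level by level from the root, left to right within each level.
Level 0: fir
Level 1: poppy, bay
Level 2: lily, fern, daisy
Level 3: hop, aster
Level 4: rye, elm
Full level-order sequence: fir, poppy, bay, lily, fern, daisy, hop, aster, rye, elm.

4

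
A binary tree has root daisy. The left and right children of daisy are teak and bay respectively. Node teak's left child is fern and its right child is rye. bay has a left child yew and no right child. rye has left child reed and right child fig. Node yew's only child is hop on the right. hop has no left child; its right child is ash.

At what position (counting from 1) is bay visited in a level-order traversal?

Level-order visits nodes level by level from the root, left to right within each level.
Level 0: daisy
Level 1: teak, bay
Level 2: fern, rye, yew
Level 3: reed, fig, hop
Level 4: ash
Full level-order sequence: daisy, teak, bay, fern, rye, yew, reed, fig, hop, ash.

3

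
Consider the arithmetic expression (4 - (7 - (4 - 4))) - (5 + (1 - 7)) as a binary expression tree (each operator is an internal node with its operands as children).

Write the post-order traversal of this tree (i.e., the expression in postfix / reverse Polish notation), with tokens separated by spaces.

4 7 4 4 - - - 5 1 7 - + -

Post-order on an expression tree gives postfix notation: for each operator, emit left operand, right operand, then the operator.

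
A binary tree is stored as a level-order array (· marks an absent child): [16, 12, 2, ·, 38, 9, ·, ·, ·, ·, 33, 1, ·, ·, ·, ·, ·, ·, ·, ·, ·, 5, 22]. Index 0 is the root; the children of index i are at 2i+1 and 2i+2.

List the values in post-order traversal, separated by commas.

Post-order visits the left subtree, then the right subtree, then the node.
At 16: go left to 12.
  At 12: no left child.
  At 12: go right to 38.
    At 38: no left child.
    At 38: go right to 33.
      At 33: go left to 5.
        5 is a leaf — visit 5.
      At 33: go right to 22.
        22 is a leaf — visit 22.
      Visit 33.
    Visit 38.
  Visit 12.
At 16: go right to 2.
  At 2: go left to 9.
    At 9: go left to 1.
      1 is a leaf — visit 1.
    At 9: no right child.
    Visit 9.
  At 2: no right child.
  Visit 2.
Visit 16.

5, 22, 33, 38, 12, 1, 9, 2, 16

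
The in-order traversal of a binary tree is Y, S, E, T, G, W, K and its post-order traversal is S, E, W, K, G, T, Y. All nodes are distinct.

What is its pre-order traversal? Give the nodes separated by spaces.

The last element of post-order is the root; it splits in-order into left and right subtrees.
Root Y: left subtree has 0 nodes { }, right has 6 {S, E, T, G, W, K}.
  Root T: left subtree has 2 nodes {S, E}, right has 3 {G, W, K}.
    Root E: left subtree has 1 node {S}, right has 0 { }.
    Root G: left subtree has 0 nodes { }, right has 2 {W, K}.
      Root K: left subtree has 1 node {W}, right has 0 { }.

Y T E S G K W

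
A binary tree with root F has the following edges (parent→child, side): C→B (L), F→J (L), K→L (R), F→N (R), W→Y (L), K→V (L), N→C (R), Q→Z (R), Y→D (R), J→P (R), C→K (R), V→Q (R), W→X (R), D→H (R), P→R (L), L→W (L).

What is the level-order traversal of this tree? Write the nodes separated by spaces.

Level-order visits nodes level by level from the root, left to right within each level.
Level 0: F
Level 1: J, N
Level 2: P, C
Level 3: R, B, K
Level 4: V, L
Level 5: Q, W
Level 6: Z, Y, X
Level 7: D
Level 8: H

F J N P C R B K V L Q W Z Y X D H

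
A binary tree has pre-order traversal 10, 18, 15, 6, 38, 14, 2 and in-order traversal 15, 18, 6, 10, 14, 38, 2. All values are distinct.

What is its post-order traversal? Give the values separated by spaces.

15 6 18 14 2 38 10

The first element of pre-order is the root; it splits in-order into left and right subtrees.
Root 10: left subtree has 3 nodes {15, 18, 6}, right has 3 {14, 38, 2}.
  Root 18: left subtree has 1 node {15}, right has 1 {6}.
  Root 38: left subtree has 1 node {14}, right has 1 {2}.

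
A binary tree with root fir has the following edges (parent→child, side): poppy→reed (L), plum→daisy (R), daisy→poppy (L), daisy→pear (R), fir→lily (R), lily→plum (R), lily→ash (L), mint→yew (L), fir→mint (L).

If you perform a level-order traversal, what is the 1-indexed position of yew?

Level-order visits nodes level by level from the root, left to right within each level.
Level 0: fir
Level 1: mint, lily
Level 2: yew, ash, plum
Level 3: daisy
Level 4: poppy, pear
Level 5: reed
Full level-order sequence: fir, mint, lily, yew, ash, plum, daisy, poppy, pear, reed.

4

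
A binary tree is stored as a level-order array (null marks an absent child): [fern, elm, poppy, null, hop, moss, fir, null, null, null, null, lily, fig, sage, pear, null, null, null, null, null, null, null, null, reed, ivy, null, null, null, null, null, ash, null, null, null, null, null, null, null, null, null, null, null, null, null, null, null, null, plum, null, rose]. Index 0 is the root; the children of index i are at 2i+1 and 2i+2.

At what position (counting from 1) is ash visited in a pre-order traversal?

Pre-order visits the node, then its left subtree, then its right subtree.
Visit fern.
At fern: go left to elm.
  Visit elm.
  At elm: no left child.
  At elm: go right to hop.
    hop is a leaf — visit hop.
At fern: go right to poppy.
  Visit poppy.
  At poppy: go left to moss.
    Visit moss.
    At moss: go left to lily.
      Visit lily.
      At lily: go left to reed.
        Visit reed.
        At reed: go left to plum.
          plum is a leaf — visit plum.
        At reed: no right child.
      At lily: go right to ivy.
        Visit ivy.
        At ivy: go left to rose.
          rose is a leaf — visit rose.
        At ivy: no right child.
    At moss: go right to fig.
      fig is a leaf — visit fig.
  At poppy: go right to fir.
    Visit fir.
    At fir: go left to sage.
      sage is a leaf — visit sage.
    At fir: go right to pear.
      Visit pear.
      At pear: no left child.
      At pear: go right to ash.
        ash is a leaf — visit ash.
Full pre-order sequence: fern, elm, hop, poppy, moss, lily, reed, plum, ivy, rose, fig, fir, sage, pear, ash.

15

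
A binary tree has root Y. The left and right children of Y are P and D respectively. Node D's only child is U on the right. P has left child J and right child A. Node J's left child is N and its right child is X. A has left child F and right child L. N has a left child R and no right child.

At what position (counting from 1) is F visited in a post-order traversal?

Post-order visits the left subtree, then the right subtree, then the node.
At Y: go left to P.
  At P: go left to J.
    At J: go left to N.
      At N: go left to R.
        R is a leaf — visit R.
      At N: no right child.
      Visit N.
    At J: go right to X.
      X is a leaf — visit X.
    Visit J.
  At P: go right to A.
    At A: go left to F.
      F is a leaf — visit F.
    At A: go right to L.
      L is a leaf — visit L.
    Visit A.
  Visit P.
At Y: go right to D.
  At D: no left child.
  At D: go right to U.
    U is a leaf — visit U.
  Visit D.
Visit Y.
Full post-order sequence: R, N, X, J, F, L, A, P, U, D, Y.

5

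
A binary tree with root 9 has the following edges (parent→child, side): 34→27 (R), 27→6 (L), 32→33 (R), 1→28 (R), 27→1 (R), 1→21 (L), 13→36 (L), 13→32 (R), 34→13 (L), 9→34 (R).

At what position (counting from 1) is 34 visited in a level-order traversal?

2

Level-order visits nodes level by level from the root, left to right within each level.
Level 0: 9
Level 1: 34
Level 2: 13, 27
Level 3: 36, 32, 6, 1
Level 4: 33, 21, 28
Full level-order sequence: 9, 34, 13, 27, 36, 32, 6, 1, 33, 21, 28.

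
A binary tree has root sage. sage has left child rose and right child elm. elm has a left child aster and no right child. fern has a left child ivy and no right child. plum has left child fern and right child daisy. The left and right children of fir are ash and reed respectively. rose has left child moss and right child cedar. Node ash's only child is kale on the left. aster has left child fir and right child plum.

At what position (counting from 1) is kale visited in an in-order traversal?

5

In-order visits the left subtree, then the node, then the right subtree.
At sage: go left to rose.
  At rose: go left to moss.
    moss is a leaf — visit moss.
  Visit rose.
  At rose: go right to cedar.
    cedar is a leaf — visit cedar.
Visit sage.
At sage: go right to elm.
  At elm: go left to aster.
    At aster: go left to fir.
      At fir: go left to ash.
        At ash: go left to kale.
          kale is a leaf — visit kale.
        Visit ash.
        At ash: no right child.
      Visit fir.
      At fir: go right to reed.
        reed is a leaf — visit reed.
    Visit aster.
    At aster: go right to plum.
      At plum: go left to fern.
        At fern: go left to ivy.
          ivy is a leaf — visit ivy.
        Visit fern.
        At fern: no right child.
      Visit plum.
      At plum: go right to daisy.
        daisy is a leaf — visit daisy.
  Visit elm.
  At elm: no right child.
Full in-order sequence: moss, rose, cedar, sage, kale, ash, fir, reed, aster, ivy, fern, plum, daisy, elm.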